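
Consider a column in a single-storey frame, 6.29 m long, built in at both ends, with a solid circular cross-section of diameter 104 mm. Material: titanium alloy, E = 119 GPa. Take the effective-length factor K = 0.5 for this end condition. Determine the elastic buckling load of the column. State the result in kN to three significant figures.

I = πd⁴/64 = π×104⁴/64 = 5.743×10^6 mm⁴
I = 5.743×10^6 mm⁴ = 5.743×10^-6 m⁴
Effective length L_e = K·L = 0.5 × 6.29 = 3.145 m
P_cr = π²EI / L_e² = π² × 119×10⁹ × 5.743×10^-6 / 3.145² = 6.819×10^5 N

P_cr ≈ 682 kN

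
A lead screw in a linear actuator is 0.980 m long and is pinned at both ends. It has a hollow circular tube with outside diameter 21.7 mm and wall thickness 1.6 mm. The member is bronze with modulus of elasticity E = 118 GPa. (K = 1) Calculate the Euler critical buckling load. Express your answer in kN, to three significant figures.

Inner diameter d_i = 21.7 − 2×1.6 = 18.50 mm
I = π(d_o⁴ − d_i⁴)/64 = π(21.7⁴ − 18.50⁴)/64 = 5.135×10^3 mm⁴
I = 5.135×10^3 mm⁴ = 5.135×10^-9 m⁴
Effective length L_e = K·L = 1 × 0.980 = 0.9800 m
P_cr = π²EI / L_e² = π² × 118×10⁹ × 5.135×10^-9 / 0.9800² = 6.226×10^3 N

P_cr ≈ 6.23 kN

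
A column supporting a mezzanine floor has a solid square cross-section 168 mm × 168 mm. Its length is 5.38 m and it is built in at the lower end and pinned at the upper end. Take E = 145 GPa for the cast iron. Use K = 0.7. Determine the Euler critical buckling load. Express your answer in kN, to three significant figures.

I = a⁴/12 = 168⁴/12 = 6.638×10^7 mm⁴
I = 6.638×10^7 mm⁴ = 6.638×10^-5 m⁴
Effective length L_e = K·L = 0.7 × 5.38 = 3.766 m
P_cr = π²EI / L_e² = π² × 145×10⁹ × 6.638×10^-5 / 3.766² = 6.698×10^6 N

P_cr ≈ 6700 kN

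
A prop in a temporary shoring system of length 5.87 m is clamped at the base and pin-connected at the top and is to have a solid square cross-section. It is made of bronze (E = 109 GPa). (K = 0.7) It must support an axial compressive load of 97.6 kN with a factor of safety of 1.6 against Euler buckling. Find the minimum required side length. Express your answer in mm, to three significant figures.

a ≈ 73.6 mm

Required P_cr = n·P = 1.6 × 97.6 = 156.2 kN
L_e = K·L = 0.7 × 5.87 = 4.109 m
Required I = P_cr·L_e²/(π²E) = 1.562×10^5 × 4.109² / (π² × 1.09×10^11) = 2.451×10^-6 m⁴
I_req = 2.451×10^6 mm⁴
Solid square: I = a⁴/12  ⇒  a = (12I)^(1/4) = (12×2.451×10^6)^(1/4) = 73.6 mm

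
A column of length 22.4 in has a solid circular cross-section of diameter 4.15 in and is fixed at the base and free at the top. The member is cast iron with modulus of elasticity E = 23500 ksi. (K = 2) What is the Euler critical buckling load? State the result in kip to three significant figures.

I = πd⁴/64 = π×4.15⁴/64 = 14.56 in⁴
Effective length L_e = K·L = 2 × 22.4 = 44.80 in
P_cr = π²EI / L_e² = π² × 23500×10³ × 14.56 / 44.80² = 1.683×10^6 lb

P_cr ≈ 1680 kip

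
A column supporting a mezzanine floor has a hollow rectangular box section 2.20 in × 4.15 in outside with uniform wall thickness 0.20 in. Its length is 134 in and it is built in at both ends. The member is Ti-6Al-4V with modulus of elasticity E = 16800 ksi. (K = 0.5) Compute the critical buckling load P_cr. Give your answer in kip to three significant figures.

P_cr ≈ 68.7 kip

Inner dimensions: h_i = 4.15 − 2×0.20 = 3.750 in, b_i = 2.20 − 2×0.20 = 1.800 in
Weak-axis I_min = (h_o·b_o³ − h_i·b_i³)/12 with b_o = 2.20, b_i = 1.800 in (shorter outer/inner sides).
I_min = (4.15×2.20³ − 3.750×1.800³)/12 = 1.860 in⁴
Effective length L_e = K·L = 0.5 × 134 = 67.00 in
P_cr = π²EI / L_e² = π² × 16800×10³ × 1.860 / 67.00² = 6.870×10^4 lb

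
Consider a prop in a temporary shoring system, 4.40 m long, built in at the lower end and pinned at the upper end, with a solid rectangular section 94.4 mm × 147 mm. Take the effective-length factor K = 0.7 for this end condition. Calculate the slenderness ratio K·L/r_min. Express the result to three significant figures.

Buckling occurs about the weak axis: I_min = h·b³/12 with b = 94.4 mm (the shorter side).
I_min = 147×94.4³/12 = 1.031×10^7 mm⁴
A = 1.388×10^4 mm²;  r_min = √(I/A) = √(1.031×10^7/1.388×10^4) = 27.25 mm
L_e = K·L = 0.7 × 4.40 m = 3.080 m = 3080.0 mm
λ = L_e / r_min = 3080.0 / 27.25 = 113

λ ≈ 113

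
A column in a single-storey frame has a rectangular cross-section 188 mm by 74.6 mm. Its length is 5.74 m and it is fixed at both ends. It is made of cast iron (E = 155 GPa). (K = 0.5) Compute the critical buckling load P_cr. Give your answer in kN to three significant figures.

P_cr ≈ 1210 kN

Buckling occurs about the weak axis: I_min = h·b³/12 with b = 74.6 mm (the shorter side).
I_min = 188×74.6³/12 = 6.504×10^6 mm⁴
I = 6.504×10^6 mm⁴ = 6.504×10^-6 m⁴
Effective length L_e = K·L = 0.5 × 5.74 = 2.870 m
P_cr = π²EI / L_e² = π² × 155×10⁹ × 6.504×10^-6 / 2.870² = 1.208×10^6 N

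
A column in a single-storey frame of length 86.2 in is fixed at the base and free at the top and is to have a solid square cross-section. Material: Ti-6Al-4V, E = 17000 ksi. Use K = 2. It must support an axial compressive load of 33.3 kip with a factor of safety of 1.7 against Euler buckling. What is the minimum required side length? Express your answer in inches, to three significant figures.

Required P_cr = n·P = 1.7 × 33.3 = 56.61 kip
L_e = K·L = 2 × 86.2 = 172.4 in
Required I = P_cr·L_e²/(π²E) = 5.661×10^4 × 172.4² / (π² × 1.70×10^7) = 10.03 in⁴
Solid square: I = a⁴/12  ⇒  a = (12I)^(1/4) = (12×10.03)^(1/4) = 3.31 in

a ≈ 3.31 in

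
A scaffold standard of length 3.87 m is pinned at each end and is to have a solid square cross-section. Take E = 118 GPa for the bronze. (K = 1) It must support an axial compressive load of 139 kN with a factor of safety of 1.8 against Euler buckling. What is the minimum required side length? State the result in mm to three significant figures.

a ≈ 78.8 mm

Required P_cr = n·P = 1.8 × 139 = 250.2 kN
L_e = K·L = 1 × 3.87 = 3.870 m
Required I = P_cr·L_e²/(π²E) = 2.502×10^5 × 3.870² / (π² × 1.18×10^11) = 3.218×10^-6 m⁴
I_req = 3.218×10^6 mm⁴
Solid square: I = a⁴/12  ⇒  a = (12I)^(1/4) = (12×3.218×10^6)^(1/4) = 78.8 mm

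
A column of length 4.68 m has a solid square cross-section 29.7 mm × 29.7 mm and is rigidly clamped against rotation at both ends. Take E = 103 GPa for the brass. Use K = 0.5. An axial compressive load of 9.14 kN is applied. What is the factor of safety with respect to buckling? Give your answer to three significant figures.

n ≈ 1.32

I = a⁴/12 = 29.7⁴/12 = 6.484×10^4 mm⁴
I = 6.484×10^4 mm⁴ = 6.484×10^-8 m⁴
Effective length L_e = K·L = 0.5 × 4.68 = 2.340 m
P_cr = π²EI / L_e² = π² × 103×10⁹ × 6.484×10^-8 / 2.340² = 1.204×10^4 N
Factor of safety n = P_cr / P = 12.038 / 9.14 = 1.32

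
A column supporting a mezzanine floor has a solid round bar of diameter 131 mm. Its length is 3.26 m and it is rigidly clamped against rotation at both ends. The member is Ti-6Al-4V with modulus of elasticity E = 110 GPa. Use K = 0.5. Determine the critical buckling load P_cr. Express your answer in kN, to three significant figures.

P_cr ≈ 5910 kN

I = πd⁴/64 = π×131⁴/64 = 1.446×10^7 mm⁴
I = 1.446×10^7 mm⁴ = 1.446×10^-5 m⁴
Effective length L_e = K·L = 0.5 × 3.26 = 1.630 m
P_cr = π²EI / L_e² = π² × 110×10⁹ × 1.446×10^-5 / 1.630² = 5.907×10^6 N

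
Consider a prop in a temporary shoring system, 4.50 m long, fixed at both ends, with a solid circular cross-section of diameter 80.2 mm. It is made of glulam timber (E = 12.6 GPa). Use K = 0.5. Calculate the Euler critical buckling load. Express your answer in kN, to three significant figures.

I = πd⁴/64 = π×80.2⁴/64 = 2.031×10^6 mm⁴
I = 2.031×10^6 mm⁴ = 2.031×10^-6 m⁴
Effective length L_e = K·L = 0.5 × 4.50 = 2.250 m
P_cr = π²EI / L_e² = π² × 12.6×10⁹ × 2.031×10^-6 / 2.250² = 4.989×10^4 N

P_cr ≈ 49.9 kN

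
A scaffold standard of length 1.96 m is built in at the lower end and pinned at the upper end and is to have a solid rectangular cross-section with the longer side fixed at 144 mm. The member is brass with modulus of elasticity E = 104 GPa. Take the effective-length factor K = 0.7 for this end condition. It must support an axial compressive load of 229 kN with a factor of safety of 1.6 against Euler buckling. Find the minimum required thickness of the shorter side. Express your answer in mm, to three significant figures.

b ≈ 38.3 mm

Required P_cr = n·P = 1.6 × 229 = 366.4 kN
L_e = K·L = 0.7 × 1.96 = 1.372 m
Required I = P_cr·L_e²/(π²E) = 3.664×10^5 × 1.372² / (π² × 1.04×10^11) = 6.719×10^-7 m⁴
I_req = 6.719×10^5 mm⁴
Rectangle, weak axis: I_min = h·b³/12 with h = 144 mm fixed  ⇒  b = (12I/h)^(1/3) = 38.3 mm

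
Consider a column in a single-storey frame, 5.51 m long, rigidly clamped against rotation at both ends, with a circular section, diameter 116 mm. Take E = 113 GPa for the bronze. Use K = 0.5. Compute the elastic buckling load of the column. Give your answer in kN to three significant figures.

I = πd⁴/64 = π×116⁴/64 = 8.888×10^6 mm⁴
I = 8.888×10^6 mm⁴ = 8.888×10^-6 m⁴
Effective length L_e = K·L = 0.5 × 5.51 = 2.755 m
P_cr = π²EI / L_e² = π² × 113×10⁹ × 8.888×10^-6 / 2.755² = 1.306×10^6 N

P_cr ≈ 1310 kN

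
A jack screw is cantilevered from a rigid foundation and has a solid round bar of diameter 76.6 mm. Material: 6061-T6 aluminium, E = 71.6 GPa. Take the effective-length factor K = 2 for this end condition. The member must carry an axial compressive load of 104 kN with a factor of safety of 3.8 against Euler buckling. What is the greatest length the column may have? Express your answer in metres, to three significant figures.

I = πd⁴/64 = π×76.6⁴/64 = 1.690×10^6 mm⁴
I = 1.690×10^-6 m⁴
Required critical load P_cr = n·P = 3.8 × 104 = 395.2 kN = 3.952×10^5 N
From P_cr = π²EI/(K·L)²:  L = (1/K)·√(π²EI/P_cr) = (1/2)·√(π²×7.16×10^10×1.690×10^-6/3.952×10^5)
L = 0.869 m

L_max ≈ 0.869 m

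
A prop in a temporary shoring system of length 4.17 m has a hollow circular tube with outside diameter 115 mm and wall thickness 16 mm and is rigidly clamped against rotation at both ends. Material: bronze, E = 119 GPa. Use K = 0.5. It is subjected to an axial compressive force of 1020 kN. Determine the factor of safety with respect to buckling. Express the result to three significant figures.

Inner diameter d_i = 115 − 2×16 = 83.00 mm
I = π(d_o⁴ − d_i⁴)/64 = π(115⁴ − 83.00⁴)/64 = 6.256×10^6 mm⁴
I = 6.256×10^6 mm⁴ = 6.256×10^-6 m⁴
Effective length L_e = K·L = 0.5 × 4.17 = 2.085 m
P_cr = π²EI / L_e² = π² × 119×10⁹ × 6.256×10^-6 / 2.085² = 1.690×10^6 N
Factor of safety n = P_cr / P = 1690.1 / 1020 = 1.66

n ≈ 1.66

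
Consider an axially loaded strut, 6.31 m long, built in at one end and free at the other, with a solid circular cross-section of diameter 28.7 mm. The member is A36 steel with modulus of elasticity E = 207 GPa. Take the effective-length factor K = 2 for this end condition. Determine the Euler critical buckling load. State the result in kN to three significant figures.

I = πd⁴/64 = π×28.7⁴/64 = 3.330×10^4 mm⁴
I = 3.330×10^4 mm⁴ = 3.330×10^-8 m⁴
Effective length L_e = K·L = 2 × 6.31 = 12.62 m
P_cr = π²EI / L_e² = π² × 207×10⁹ × 3.330×10^-8 / 12.62² = 427.2 N

P_cr ≈ 0.427 kN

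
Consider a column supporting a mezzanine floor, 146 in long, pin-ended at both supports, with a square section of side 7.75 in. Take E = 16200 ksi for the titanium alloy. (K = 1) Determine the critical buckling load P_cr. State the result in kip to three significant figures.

P_cr ≈ 2250 kip

I = a⁴/12 = 7.75⁴/12 = 300.6 in⁴
Effective length L_e = K·L = 1 × 146 = 146.0 in
P_cr = π²EI / L_e² = π² × 16200×10³ × 300.6 / 146.0² = 2.255×10^6 lb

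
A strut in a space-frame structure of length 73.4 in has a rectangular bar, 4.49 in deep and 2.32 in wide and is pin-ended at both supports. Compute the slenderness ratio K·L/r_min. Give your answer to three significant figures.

For a rectangle r_min = b/√12 = 2.32/√12 = 0.6697 in
L_e = K·L = 1 × 73.4 = 73.40 in
λ = L_e / r_min = 73.400 / 0.6697 = 110

λ ≈ 110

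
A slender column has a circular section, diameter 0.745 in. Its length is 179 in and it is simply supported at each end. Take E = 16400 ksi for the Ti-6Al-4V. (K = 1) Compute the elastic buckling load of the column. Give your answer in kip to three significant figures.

I = πd⁴/64 = π×0.745⁴/64 = 1.512×10^-2 in⁴
Effective length L_e = K·L = 1 × 179 = 179.0 in
P_cr = π²EI / L_e² = π² × 16400×10³ × 1.512×10^-2 / 179.0² = 76.39 lb

P_cr ≈ 0.0764 kip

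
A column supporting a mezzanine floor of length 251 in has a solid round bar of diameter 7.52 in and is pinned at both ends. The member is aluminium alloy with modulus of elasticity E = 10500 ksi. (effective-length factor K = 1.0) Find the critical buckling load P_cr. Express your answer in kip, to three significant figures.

P_cr ≈ 258 kip

I = πd⁴/64 = π×7.52⁴/64 = 157.0 in⁴
Effective length L_e = K·L = 1 × 251 = 251.0 in
P_cr = π²EI / L_e² = π² × 10500×10³ × 157.0 / 251.0² = 2.582×10^5 lb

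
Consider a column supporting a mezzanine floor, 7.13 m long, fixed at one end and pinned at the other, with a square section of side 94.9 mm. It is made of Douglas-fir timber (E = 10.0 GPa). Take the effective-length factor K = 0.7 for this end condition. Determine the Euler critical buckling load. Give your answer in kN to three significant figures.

P_cr ≈ 26.8 kN

I = a⁴/12 = 94.9⁴/12 = 6.759×10^6 mm⁴
I = 6.759×10^6 mm⁴ = 6.759×10^-6 m⁴
Effective length L_e = K·L = 0.7 × 7.13 = 4.991 m
P_cr = π²EI / L_e² = π² × 10.0×10⁹ × 6.759×10^-6 / 4.991² = 2.678×10^4 N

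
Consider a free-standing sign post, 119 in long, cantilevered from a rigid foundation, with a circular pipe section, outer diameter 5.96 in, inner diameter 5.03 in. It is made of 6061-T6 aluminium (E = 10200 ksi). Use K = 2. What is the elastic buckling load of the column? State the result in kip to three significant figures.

P_cr ≈ 54.2 kip

d_o = 5.96 in, d_i = 5.03 in
I = π(d_o⁴ − d_i⁴)/64 = π(5.96⁴ − 5.030⁴)/64 = 30.52 in⁴
Effective length L_e = K·L = 2 × 119 = 238.0 in
P_cr = π²EI / L_e² = π² × 10200×10³ × 30.52 / 238.0² = 5.423×10^4 lb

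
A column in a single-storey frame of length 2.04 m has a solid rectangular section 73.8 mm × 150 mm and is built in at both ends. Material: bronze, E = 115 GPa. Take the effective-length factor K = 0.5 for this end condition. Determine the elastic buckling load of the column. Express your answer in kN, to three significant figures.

Buckling occurs about the weak axis: I_min = h·b³/12 with b = 73.8 mm (the shorter side).
I_min = 150×73.8³/12 = 5.024×10^6 mm⁴
I = 5.024×10^6 mm⁴ = 5.024×10^-6 m⁴
Effective length L_e = K·L = 0.5 × 2.04 = 1.020 m
P_cr = π²EI / L_e² = π² × 115×10⁹ × 5.024×10^-6 / 1.020² = 5.481×10^6 N

P_cr ≈ 5480 kN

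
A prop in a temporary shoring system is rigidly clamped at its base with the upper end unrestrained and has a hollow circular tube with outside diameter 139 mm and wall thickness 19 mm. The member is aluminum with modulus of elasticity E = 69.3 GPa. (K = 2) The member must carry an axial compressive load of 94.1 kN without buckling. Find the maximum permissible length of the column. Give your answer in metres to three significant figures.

Inner diameter d_i = 139 − 2×19 = 101.0 mm
I = π(d_o⁴ − d_i⁴)/64 = π(139⁴ − 101.0⁴)/64 = 1.322×10^7 mm⁴
I = 1.322×10^-5 m⁴
At the buckling limit P_cr = P = 9.410×10^4 N
From P_cr = π²EI/(K·L)²:  L = (1/K)·√(π²EI/P_cr) = (1/2)·√(π²×6.93×10^10×1.322×10^-5/9.410×10^4)
L = 4.90 m

L_max ≈ 4.90 m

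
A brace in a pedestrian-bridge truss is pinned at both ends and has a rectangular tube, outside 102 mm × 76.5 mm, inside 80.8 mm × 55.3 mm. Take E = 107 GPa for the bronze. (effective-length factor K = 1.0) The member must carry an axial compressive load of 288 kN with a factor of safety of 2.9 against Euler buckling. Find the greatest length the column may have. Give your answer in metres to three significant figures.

Weak-axis I_min = (h_o·b_o³ − h_i·b_i³)/12 with b_o = 76.5, b_i = 55.30 mm (shorter outer/inner sides).
I_min = (102×76.5³ − 80.80×55.30³)/12 = 2.667×10^6 mm⁴
I = 2.667×10^-6 m⁴
Required critical load P_cr = n·P = 2.9 × 288 = 835.2 kN = 8.352×10^5 N
From P_cr = π²EI/(K·L)²:  L = (1/K)·√(π²EI/P_cr) = (1/1)·√(π²×1.07×10^11×2.667×10^-6/8.352×10^5)
L = 1.84 m

L_max ≈ 1.84 m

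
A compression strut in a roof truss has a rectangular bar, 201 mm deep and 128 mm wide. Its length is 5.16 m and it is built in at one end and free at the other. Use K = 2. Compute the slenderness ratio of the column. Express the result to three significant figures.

λ ≈ 279

Buckling occurs about the weak axis: I_min = h·b³/12 with b = 128 mm (the shorter side).
I_min = 201×128³/12 = 3.513×10^7 mm⁴
A = 2.573×10^4 mm²;  r_min = √(I/A) = √(3.513×10^7/2.573×10^4) = 36.95 mm
L_e = K·L = 2 × 5.16 m = 10.32 m = 10320 mm
λ = L_e / r_min = 10320 / 36.95 = 279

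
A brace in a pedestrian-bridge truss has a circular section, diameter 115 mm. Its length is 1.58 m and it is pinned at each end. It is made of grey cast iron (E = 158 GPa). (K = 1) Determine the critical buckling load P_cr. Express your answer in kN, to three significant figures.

I = πd⁴/64 = π×115⁴/64 = 8.585×10^6 mm⁴
I = 8.585×10^6 mm⁴ = 8.585×10^-6 m⁴
Effective length L_e = K·L = 1 × 1.58 = 1.580 m
P_cr = π²EI / L_e² = π² × 158×10⁹ × 8.585×10^-6 / 1.580² = 5.363×10^6 N

P_cr ≈ 5360 kN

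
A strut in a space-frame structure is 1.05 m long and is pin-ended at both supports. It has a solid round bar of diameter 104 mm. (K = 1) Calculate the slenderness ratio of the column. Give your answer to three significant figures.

For a solid circle r = d/4 = 104/4 = 26.00 mm
L_e = K·L = 1 × 1.05 m = 1.050 m = 1050.0 mm
λ = L_e / r_min = 1050.0 / 26.00 = 40.4

λ ≈ 40.4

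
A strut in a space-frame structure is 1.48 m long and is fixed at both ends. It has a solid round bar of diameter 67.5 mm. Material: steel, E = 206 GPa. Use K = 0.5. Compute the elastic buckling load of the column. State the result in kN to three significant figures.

P_cr ≈ 3780 kN

I = πd⁴/64 = π×67.5⁴/64 = 1.019×10^6 mm⁴
I = 1.019×10^6 mm⁴ = 1.019×10^-6 m⁴
Effective length L_e = K·L = 0.5 × 1.48 = 0.7400 m
P_cr = π²EI / L_e² = π² × 206×10⁹ × 1.019×10^-6 / 0.7400² = 3.783×10^6 N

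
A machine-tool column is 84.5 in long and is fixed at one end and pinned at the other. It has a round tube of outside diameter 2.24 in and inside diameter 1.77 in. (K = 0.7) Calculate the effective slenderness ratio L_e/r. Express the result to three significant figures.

λ ≈ 82.9

d_o = 2.24 in, d_i = 1.77 in
I = π(d_o⁴ − d_i⁴)/64 = π(2.24⁴ − 1.770⁴)/64 = 0.7540 in⁴
A = 1.480 in²;  r_min = √(I/A) = √(0.7540/1.480) = 0.7137 in
L_e = K·L = 0.7 × 84.5 = 59.15 in
λ = L_e / r_min = 59.150 / 0.7137 = 82.9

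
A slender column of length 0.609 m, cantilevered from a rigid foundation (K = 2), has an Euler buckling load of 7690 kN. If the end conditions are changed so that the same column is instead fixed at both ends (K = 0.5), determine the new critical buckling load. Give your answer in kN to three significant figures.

P_cr ≈ 123000 kN

P_cr ∝ 1/K², so P_cr,new = P_cr,old × (K_old/K_new)² = 7690 × (2/0.5)²
= 7690 × 16.00 = 123000 kN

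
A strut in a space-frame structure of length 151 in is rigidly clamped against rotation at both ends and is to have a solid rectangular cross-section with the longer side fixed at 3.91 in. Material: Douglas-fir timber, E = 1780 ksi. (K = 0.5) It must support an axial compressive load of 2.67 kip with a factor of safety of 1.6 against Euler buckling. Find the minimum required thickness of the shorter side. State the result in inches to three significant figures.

b ≈ 1.62 in

Required P_cr = n·P = 1.6 × 2.67 = 4.272 kip
L_e = K·L = 0.5 × 151 = 75.50 in
Required I = P_cr·L_e²/(π²E) = 4.272×10^3 × 75.50² / (π² × 1.78×10^6) = 1.386 in⁴
Rectangle, weak axis: I_min = h·b³/12 with h = 3.91 in fixed  ⇒  b = (12I/h)^(1/3) = 1.62 in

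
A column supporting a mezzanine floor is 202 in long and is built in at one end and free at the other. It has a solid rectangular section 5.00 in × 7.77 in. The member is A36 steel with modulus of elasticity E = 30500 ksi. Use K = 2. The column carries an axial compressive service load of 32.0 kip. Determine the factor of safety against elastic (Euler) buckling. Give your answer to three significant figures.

Buckling occurs about the weak axis: I_min = h·b³/12 with b = 5.00 in (the shorter side).
I_min = 7.77×5.00³/12 = 80.94 in⁴
Effective length L_e = K·L = 2 × 202 = 404.0 in
P_cr = π²EI / L_e² = π² × 30500×10³ × 80.94 / 404.0² = 1.493×10^5 lb
Factor of safety n = P_cr / P = 149.27 / 32.0 = 4.66

n ≈ 4.66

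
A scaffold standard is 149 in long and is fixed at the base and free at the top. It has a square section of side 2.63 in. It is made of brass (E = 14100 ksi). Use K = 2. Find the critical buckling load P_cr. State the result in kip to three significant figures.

I = a⁴/12 = 2.63⁴/12 = 3.987 in⁴
Effective length L_e = K·L = 2 × 149 = 298.0 in
P_cr = π²EI / L_e² = π² × 14100×10³ × 3.987 / 298.0² = 6.248×10^3 lb

P_cr ≈ 6.25 kip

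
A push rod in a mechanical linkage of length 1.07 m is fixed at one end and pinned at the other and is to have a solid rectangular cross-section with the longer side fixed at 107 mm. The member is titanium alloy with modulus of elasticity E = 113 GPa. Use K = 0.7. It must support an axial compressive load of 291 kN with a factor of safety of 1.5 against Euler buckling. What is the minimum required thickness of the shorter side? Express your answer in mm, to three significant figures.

Required P_cr = n·P = 1.5 × 291 = 436.5 kN
L_e = K·L = 0.7 × 1.07 = 0.7490 m
Required I = P_cr·L_e²/(π²E) = 4.365×10^5 × 0.7490² / (π² × 1.13×10^11) = 2.196×10^-7 m⁴
I_req = 2.196×10^5 mm⁴
Rectangle, weak axis: I_min = h·b³/12 with h = 107 mm fixed  ⇒  b = (12I/h)^(1/3) = 29.1 mm

b ≈ 29.1 mm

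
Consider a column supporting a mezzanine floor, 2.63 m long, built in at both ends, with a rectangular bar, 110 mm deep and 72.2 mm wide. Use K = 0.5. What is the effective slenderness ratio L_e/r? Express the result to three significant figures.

Buckling occurs about the weak axis: I_min = h·b³/12 with b = 72.2 mm (the shorter side).
I_min = 110×72.2³/12 = 3.450×10^6 mm⁴
A = 7.942×10^3 mm²;  r_min = √(I/A) = √(3.450×10^6/7.942×10^3) = 20.84 mm
L_e = K·L = 0.5 × 2.63 m = 1.315 m = 1315.0 mm
λ = L_e / r_min = 1315.0 / 20.84 = 63.1

λ ≈ 63.1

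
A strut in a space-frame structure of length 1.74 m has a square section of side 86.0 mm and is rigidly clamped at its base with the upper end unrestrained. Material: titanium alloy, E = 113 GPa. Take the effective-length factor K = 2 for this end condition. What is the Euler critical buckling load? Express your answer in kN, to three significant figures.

P_cr ≈ 420 kN

I = a⁴/12 = 86.0⁴/12 = 4.558×10^6 mm⁴
I = 4.558×10^6 mm⁴ = 4.558×10^-6 m⁴
Effective length L_e = K·L = 2 × 1.74 = 3.480 m
P_cr = π²EI / L_e² = π² × 113×10⁹ × 4.558×10^-6 / 3.480² = 4.198×10^5 N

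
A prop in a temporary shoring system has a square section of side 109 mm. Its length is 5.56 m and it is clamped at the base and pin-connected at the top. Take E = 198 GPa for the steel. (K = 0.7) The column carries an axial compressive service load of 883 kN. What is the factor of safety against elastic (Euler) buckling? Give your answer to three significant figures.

n ≈ 1.72

I = a⁴/12 = 109⁴/12 = 1.176×10^7 mm⁴
I = 1.176×10^7 mm⁴ = 1.176×10^-5 m⁴
Effective length L_e = K·L = 0.7 × 5.56 = 3.892 m
P_cr = π²EI / L_e² = π² × 198×10⁹ × 1.176×10^-5 / 3.892² = 1.518×10^6 N
Factor of safety n = P_cr / P = 1517.6 / 883 = 1.72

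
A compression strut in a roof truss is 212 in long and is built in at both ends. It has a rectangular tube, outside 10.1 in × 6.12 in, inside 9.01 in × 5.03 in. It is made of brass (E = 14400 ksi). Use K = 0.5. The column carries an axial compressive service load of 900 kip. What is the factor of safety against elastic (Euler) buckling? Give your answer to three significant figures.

Weak-axis I_min = (h_o·b_o³ − h_i·b_i³)/12 with b_o = 6.12, b_i = 5.030 in (shorter outer/inner sides).
I_min = (10.1×6.12³ − 9.010×5.030³)/12 = 97.37 in⁴
Effective length L_e = K·L = 0.5 × 212 = 106.0 in
P_cr = π²EI / L_e² = π² × 14400×10³ × 97.37 / 106.0² = 1.232×10^6 lb
Factor of safety n = P_cr / P = 1231.7 / 900 = 1.37

n ≈ 1.37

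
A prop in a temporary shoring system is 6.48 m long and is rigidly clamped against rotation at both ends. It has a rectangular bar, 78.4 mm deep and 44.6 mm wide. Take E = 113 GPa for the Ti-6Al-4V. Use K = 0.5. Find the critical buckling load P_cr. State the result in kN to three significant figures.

Buckling occurs about the weak axis: I_min = h·b³/12 with b = 44.6 mm (the shorter side).
I_min = 78.4×44.6³/12 = 5.796×10^5 mm⁴
I = 5.796×10^5 mm⁴ = 5.796×10^-7 m⁴
Effective length L_e = K·L = 0.5 × 6.48 = 3.240 m
P_cr = π²EI / L_e² = π² × 113×10⁹ × 5.796×10^-7 / 3.240² = 6.158×10^4 N

P_cr ≈ 61.6 kN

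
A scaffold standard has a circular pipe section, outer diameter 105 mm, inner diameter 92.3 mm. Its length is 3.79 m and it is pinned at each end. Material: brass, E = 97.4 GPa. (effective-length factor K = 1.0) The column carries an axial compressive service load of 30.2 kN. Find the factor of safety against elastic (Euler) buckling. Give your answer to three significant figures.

d_o = 105 mm, d_i = 92.3 mm
I = π(d_o⁴ − d_i⁴)/64 = π(105⁴ − 92.30⁴)/64 = 2.404×10^6 mm⁴
I = 2.404×10^6 mm⁴ = 2.404×10^-6 m⁴
Effective length L_e = K·L = 1 × 3.79 = 3.790 m
P_cr = π²EI / L_e² = π² × 97.4×10⁹ × 2.404×10^-6 / 3.790² = 1.609×10^5 N
Factor of safety n = P_cr / P = 160.88 / 30.2 = 5.33

n ≈ 5.33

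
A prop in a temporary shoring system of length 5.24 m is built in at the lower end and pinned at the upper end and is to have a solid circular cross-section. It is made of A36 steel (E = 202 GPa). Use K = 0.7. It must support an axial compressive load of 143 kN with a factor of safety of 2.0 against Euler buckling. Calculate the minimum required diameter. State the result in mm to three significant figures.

Required P_cr = n·P = 2.0 × 143 = 286.0 kN
L_e = K·L = 0.7 × 5.24 = 3.668 m
Required I = P_cr·L_e²/(π²E) = 2.860×10^5 × 3.668² / (π² × 2.02×10^11) = 1.930×10^-6 m⁴
I_req = 1.930×10^6 mm⁴
Solid circle: I = πd⁴/64  ⇒  d = (64I/π)^(1/4) = (64×1.930×10^6/π)^(1/4) = 79.2 mm

d ≈ 79.2 mm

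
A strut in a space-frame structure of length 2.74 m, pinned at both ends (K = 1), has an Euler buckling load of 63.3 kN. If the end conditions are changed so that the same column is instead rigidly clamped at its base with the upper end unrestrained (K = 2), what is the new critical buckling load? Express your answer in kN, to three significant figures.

P_cr ∝ 1/K², so P_cr,new = P_cr,old × (K_old/K_new)² = 63.3 × (1/2)²
= 63.3 × 0.2500 = 15.8 kN

P_cr ≈ 15.8 kN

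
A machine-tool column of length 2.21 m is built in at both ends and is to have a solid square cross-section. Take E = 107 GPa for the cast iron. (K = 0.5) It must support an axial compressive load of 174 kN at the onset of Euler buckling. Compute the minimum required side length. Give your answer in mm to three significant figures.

L_e = K·L = 0.5 × 2.21 = 1.105 m
Required I = P_cr·L_e²/(π²E) = 1.740×10^5 × 1.105² / (π² × 1.07×10^11) = 2.012×10^-7 m⁴
I_req = 2.012×10^5 mm⁴
Solid square: I = a⁴/12  ⇒  a = (12I)^(1/4) = (12×2.012×10^5)^(1/4) = 39.4 mm

a ≈ 39.4 mm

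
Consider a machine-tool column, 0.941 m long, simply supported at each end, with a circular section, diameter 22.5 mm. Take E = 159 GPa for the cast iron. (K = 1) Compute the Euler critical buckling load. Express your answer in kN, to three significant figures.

I = πd⁴/64 = π×22.5⁴/64 = 1.258×10^4 mm⁴
I = 1.258×10^4 mm⁴ = 1.258×10^-8 m⁴
Effective length L_e = K·L = 1 × 0.941 = 0.9410 m
P_cr = π²EI / L_e² = π² × 159×10⁹ × 1.258×10^-8 / 0.9410² = 2.230×10^4 N

P_cr ≈ 22.3 kN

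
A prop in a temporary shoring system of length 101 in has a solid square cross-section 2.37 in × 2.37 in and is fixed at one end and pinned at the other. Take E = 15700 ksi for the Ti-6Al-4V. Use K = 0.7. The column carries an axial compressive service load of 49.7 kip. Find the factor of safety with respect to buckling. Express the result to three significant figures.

n ≈ 1.64

I = a⁴/12 = 2.37⁴/12 = 2.629 in⁴
Effective length L_e = K·L = 0.7 × 101 = 70.70 in
P_cr = π²EI / L_e² = π² × 15700×10³ × 2.629 / 70.70² = 8.150×10^4 lb
Factor of safety n = P_cr / P = 81.503 / 49.7 = 1.64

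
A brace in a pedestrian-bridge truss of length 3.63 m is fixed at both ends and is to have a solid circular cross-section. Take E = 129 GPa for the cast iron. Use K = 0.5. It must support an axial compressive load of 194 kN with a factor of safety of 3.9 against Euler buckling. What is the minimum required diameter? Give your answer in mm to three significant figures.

d ≈ 79.5 mm

Required P_cr = n·P = 3.9 × 194 = 756.6 kN
L_e = K·L = 0.5 × 3.63 = 1.815 m
Required I = P_cr·L_e²/(π²E) = 7.566×10^5 × 1.815² / (π² × 1.29×10^11) = 1.958×10^-6 m⁴
I_req = 1.958×10^6 mm⁴
Solid circle: I = πd⁴/64  ⇒  d = (64I/π)^(1/4) = (64×1.958×10^6/π)^(1/4) = 79.5 mm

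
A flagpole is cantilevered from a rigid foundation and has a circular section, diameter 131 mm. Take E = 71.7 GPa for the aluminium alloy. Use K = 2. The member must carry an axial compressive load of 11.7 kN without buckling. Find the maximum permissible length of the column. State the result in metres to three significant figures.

I = πd⁴/64 = π×131⁴/64 = 1.446×10^7 mm⁴
I = 1.446×10^-5 m⁴
At the buckling limit P_cr = P = 1.170×10^4 N
From P_cr = π²EI/(K·L)²:  L = (1/K)·√(π²EI/P_cr) = (1/2)·√(π²×7.17×10^10×1.446×10^-5/1.170×10^4)
L = 14.8 m

L_max ≈ 14.8 m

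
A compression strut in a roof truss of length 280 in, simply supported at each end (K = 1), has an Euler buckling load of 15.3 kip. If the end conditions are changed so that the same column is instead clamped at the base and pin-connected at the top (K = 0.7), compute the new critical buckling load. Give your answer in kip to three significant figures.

P_cr ≈ 31.2 kip

P_cr ∝ 1/K², so P_cr,new = P_cr,old × (K_old/K_new)² = 15.3 × (1/0.7)²
= 15.3 × 2.041 = 31.2 kip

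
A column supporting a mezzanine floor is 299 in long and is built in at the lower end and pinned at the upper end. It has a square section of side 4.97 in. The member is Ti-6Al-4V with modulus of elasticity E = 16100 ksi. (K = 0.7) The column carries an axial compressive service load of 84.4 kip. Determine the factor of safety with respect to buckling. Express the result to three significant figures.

I = a⁴/12 = 4.97⁴/12 = 50.84 in⁴
Effective length L_e = K·L = 0.7 × 299 = 209.3 in
P_cr = π²EI / L_e² = π² × 16100×10³ × 50.84 / 209.3² = 1.844×10^5 lb
Factor of safety n = P_cr / P = 184.43 / 84.4 = 2.19

n ≈ 2.19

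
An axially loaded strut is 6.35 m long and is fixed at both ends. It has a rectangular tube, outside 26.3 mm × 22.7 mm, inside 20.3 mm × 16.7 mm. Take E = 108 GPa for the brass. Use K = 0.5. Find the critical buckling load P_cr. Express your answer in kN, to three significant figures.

Weak-axis I_min = (h_o·b_o³ − h_i·b_i³)/12 with b_o = 22.7, b_i = 16.70 mm (shorter outer/inner sides).
I_min = (26.3×22.7³ − 20.30×16.70³)/12 = 1.776×10^4 mm⁴
I = 1.776×10^4 mm⁴ = 1.776×10^-8 m⁴
Effective length L_e = K·L = 0.5 × 6.35 = 3.175 m
P_cr = π²EI / L_e² = π² × 108×10⁹ × 1.776×10^-8 / 3.175² = 1.878×10^3 N

P_cr ≈ 1.88 kN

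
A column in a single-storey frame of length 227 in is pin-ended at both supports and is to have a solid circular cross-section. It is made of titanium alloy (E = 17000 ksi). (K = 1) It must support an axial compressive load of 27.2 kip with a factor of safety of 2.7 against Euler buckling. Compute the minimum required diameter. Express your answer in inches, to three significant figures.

d ≈ 4.63 in

Required P_cr = n·P = 2.7 × 27.2 = 73.44 kip
L_e = K·L = 1 × 227 = 227.0 in
Required I = P_cr·L_e²/(π²E) = 7.344×10^4 × 227.0² / (π² × 1.70×10^7) = 22.55 in⁴
Solid circle: I = πd⁴/64  ⇒  d = (64I/π)^(1/4) = (64×22.55/π)^(1/4) = 4.63 in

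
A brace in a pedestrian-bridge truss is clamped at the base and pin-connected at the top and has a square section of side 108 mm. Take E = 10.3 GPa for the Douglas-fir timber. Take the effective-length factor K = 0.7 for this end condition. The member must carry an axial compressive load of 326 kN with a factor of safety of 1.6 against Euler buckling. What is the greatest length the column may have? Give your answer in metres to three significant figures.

I = a⁴/12 = 108⁴/12 = 1.134×10^7 mm⁴
I = 1.134×10^-5 m⁴
Required critical load P_cr = n·P = 1.6 × 326 = 521.6 kN = 5.216×10^5 N
From P_cr = π²EI/(K·L)²:  L = (1/K)·√(π²EI/P_cr) = (1/0.7)·√(π²×1.03×10^10×1.134×10^-5/5.216×10^5)
L = 2.12 m

L_max ≈ 2.12 m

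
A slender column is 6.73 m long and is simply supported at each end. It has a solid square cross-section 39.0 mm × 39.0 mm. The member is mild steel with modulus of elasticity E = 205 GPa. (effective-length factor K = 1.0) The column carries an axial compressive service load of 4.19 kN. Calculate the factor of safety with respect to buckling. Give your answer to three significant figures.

n ≈ 2.06

I = a⁴/12 = 39.0⁴/12 = 1.928×10^5 mm⁴
I = 1.928×10^5 mm⁴ = 1.928×10^-7 m⁴
Effective length L_e = K·L = 1 × 6.73 = 6.730 m
P_cr = π²EI / L_e² = π² × 205×10⁹ × 1.928×10^-7 / 6.730² = 8.612×10^3 N
Factor of safety n = P_cr / P = 8.6119 / 4.19 = 2.06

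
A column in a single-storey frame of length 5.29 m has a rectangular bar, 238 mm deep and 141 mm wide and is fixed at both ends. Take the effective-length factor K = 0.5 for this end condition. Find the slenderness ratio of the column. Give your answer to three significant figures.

Buckling occurs about the weak axis: I_min = h·b³/12 with b = 141 mm (the shorter side).
I_min = 238×141³/12 = 5.560×10^7 mm⁴
A = 3.356×10^4 mm²;  r_min = √(I/A) = √(5.560×10^7/3.356×10^4) = 40.70 mm
L_e = K·L = 0.5 × 5.29 m = 2.645 m = 2645.0 mm
λ = L_e / r_min = 2645.0 / 40.70 = 65.0

λ ≈ 65.0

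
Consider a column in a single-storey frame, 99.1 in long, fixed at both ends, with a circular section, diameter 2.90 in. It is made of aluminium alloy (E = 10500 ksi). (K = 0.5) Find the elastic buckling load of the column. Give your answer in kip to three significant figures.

I = πd⁴/64 = π×2.90⁴/64 = 3.472 in⁴
Effective length L_e = K·L = 0.5 × 99.1 = 49.55 in
P_cr = π²EI / L_e² = π² × 10500×10³ × 3.472 / 49.55² = 1.465×10^5 lb

P_cr ≈ 147 kip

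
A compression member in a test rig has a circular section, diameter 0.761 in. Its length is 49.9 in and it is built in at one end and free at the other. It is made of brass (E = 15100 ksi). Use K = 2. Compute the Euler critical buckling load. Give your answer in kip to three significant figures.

I = πd⁴/64 = π×0.761⁴/64 = 1.646×10^-2 in⁴
Effective length L_e = K·L = 2 × 49.9 = 99.80 in
P_cr = π²EI / L_e² = π² × 15100×10³ × 1.646×10^-2 / 99.80² = 246.3 lb

P_cr ≈ 0.246 kip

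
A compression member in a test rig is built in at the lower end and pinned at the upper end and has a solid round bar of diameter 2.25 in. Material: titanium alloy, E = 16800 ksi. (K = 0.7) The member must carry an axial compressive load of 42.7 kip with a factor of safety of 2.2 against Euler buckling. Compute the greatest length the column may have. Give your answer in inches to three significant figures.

L_max ≈ 67.3 in

I = πd⁴/64 = π×2.25⁴/64 = 1.258 in⁴
Required critical load P_cr = n·P = 2.2 × 42.7 = 93.94 kip = 9.394×10^4 lb
From P_cr = π²EI/(K·L)²:  L = (1/K)·√(π²EI/P_cr) = (1/0.7)·√(π²×1.68×10^7×1.258/9.394×10^4)
L = 67.3 in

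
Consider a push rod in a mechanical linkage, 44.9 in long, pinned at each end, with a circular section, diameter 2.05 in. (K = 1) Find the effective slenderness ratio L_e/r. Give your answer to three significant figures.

λ ≈ 87.6

For a solid circle r = d/4 = 2.05/4 = 0.5125 in
L_e = K·L = 1 × 44.9 = 44.90 in
λ = L_e / r_min = 44.900 / 0.5125 = 87.6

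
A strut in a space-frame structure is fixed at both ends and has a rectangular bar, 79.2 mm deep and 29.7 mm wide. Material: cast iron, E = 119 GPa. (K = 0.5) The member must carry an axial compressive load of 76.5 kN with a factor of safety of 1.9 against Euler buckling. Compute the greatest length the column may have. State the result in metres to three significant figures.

L_max ≈ 2.36 m

Buckling occurs about the weak axis: I_min = h·b³/12 with b = 29.7 mm (the shorter side).
I_min = 79.2×29.7³/12 = 1.729×10^5 mm⁴
I = 1.729×10^-7 m⁴
Required critical load P_cr = n·P = 1.9 × 76.5 = 145.4 kN = 1.454×10^5 N
From P_cr = π²EI/(K·L)²:  L = (1/K)·√(π²EI/P_cr) = (1/0.5)·√(π²×1.19×10^11×1.729×10^-7/1.454×10^5)
L = 2.36 m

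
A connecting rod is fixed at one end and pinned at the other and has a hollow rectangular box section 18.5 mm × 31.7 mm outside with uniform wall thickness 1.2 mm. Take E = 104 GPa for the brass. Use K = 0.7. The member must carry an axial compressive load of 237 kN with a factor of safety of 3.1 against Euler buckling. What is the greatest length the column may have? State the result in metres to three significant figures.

L_max ≈ 0.137 m

Inner dimensions: h_i = 31.7 − 2×1.2 = 29.30 mm, b_i = 18.5 − 2×1.2 = 16.10 mm
Weak-axis I_min = (h_o·b_o³ − h_i·b_i³)/12 with b_o = 18.5, b_i = 16.10 mm (shorter outer/inner sides).
I_min = (31.7×18.5³ − 29.30×16.10³)/12 = 6.536×10^3 mm⁴
I = 6.536×10^-9 m⁴
Required critical load P_cr = n·P = 3.1 × 237 = 734.7 kN = 7.347×10^5 N
From P_cr = π²EI/(K·L)²:  L = (1/K)·√(π²EI/P_cr) = (1/0.7)·√(π²×1.04×10^11×6.536×10^-9/7.347×10^5)
L = 0.137 m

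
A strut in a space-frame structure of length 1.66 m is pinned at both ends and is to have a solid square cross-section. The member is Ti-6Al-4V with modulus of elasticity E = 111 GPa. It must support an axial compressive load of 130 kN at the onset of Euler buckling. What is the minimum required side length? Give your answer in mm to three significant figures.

L_e = K·L = 1 × 1.66 = 1.660 m
Required I = P_cr·L_e²/(π²E) = 1.300×10^5 × 1.660² / (π² × 1.11×10^11) = 3.270×10^-7 m⁴
I_req = 3.270×10^5 mm⁴
Solid square: I = a⁴/12  ⇒  a = (12I)^(1/4) = (12×3.270×10^5)^(1/4) = 44.5 mm

a ≈ 44.5 mm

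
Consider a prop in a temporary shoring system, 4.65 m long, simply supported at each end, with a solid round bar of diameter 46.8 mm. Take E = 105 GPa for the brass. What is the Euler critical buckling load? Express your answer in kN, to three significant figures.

P_cr ≈ 11.3 kN

I = πd⁴/64 = π×46.8⁴/64 = 2.355×10^5 mm⁴
I = 2.355×10^5 mm⁴ = 2.355×10^-7 m⁴
Effective length L_e = K·L = 1 × 4.65 = 4.650 m
P_cr = π²EI / L_e² = π² × 105×10⁹ × 2.355×10^-7 / 4.650² = 1.129×10^4 N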